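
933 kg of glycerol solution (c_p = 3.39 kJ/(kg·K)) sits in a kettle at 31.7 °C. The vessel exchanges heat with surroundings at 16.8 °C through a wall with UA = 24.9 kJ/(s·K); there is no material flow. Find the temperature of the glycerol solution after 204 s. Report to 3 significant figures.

19.8 °C

Heat balance on the well-mixed liquid: M c_p dT/dt = −UA(T − T_amb).
dT/dt = (T_ss − T)/τ with T_ss = T_amb = 16.800 °C, τ = M c_p/UA = 933·3.39/24.9 = 127.02 s.
Solution: T(t) = T_ss + (T₀ − T_ss) e^(−t/τ).
T(204) = 16.800 + (14.900)·0.20069 = 19.790 °C.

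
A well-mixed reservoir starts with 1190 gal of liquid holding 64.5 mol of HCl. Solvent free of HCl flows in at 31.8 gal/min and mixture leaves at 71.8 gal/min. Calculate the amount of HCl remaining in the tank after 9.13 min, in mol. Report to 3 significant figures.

Total volume: dV/dt = Q_in − Q_out = -40.000 gal/min, so V(t) = 1190 − 40.000 t and V(9.13) = 824.80 gal.
Solute balance: dm/dt = 0 − Q_out C = −Q_out m/V(t).
Separate: dm/m = −Q_out dt/V(t) ⇒ ln(m/m₀) = −(Q_out/(Q_in−Q_out)) ln(V/V₀).
m = m₀ (V₀/V)^(Q_out/(Q_in−Q_out)) = 64.5 × (1190/824.80)^(-1.7950) = 33.404 mol.

33.4 mol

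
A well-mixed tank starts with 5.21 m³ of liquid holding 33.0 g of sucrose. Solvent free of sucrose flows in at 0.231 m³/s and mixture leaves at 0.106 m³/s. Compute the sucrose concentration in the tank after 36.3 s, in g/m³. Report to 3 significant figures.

1.99 g/m³

Let m(t) be the amount of sucrose. Volume: V(t) = V₀ + (Q_in − Q_out) t = 5.21 + 0.12500 t; V(36.3) = 9.7475 m³.
No sucrose enters, so dm/dt = −Q_out · (m/V).
Separate: dm/m = −Q_out dt/V(t) ⇒ ln(m/m₀) = −(Q_out/(Q_in−Q_out)) ln(V/V₀).
m = m₀ (V₀/V)^(Q_out/(Q_in−Q_out)) = 33.0 × (5.21/9.7475)^(0.84800) = 19.400 g.
C = m/V = 19.400/9.7475 = 1.9903 g/m³.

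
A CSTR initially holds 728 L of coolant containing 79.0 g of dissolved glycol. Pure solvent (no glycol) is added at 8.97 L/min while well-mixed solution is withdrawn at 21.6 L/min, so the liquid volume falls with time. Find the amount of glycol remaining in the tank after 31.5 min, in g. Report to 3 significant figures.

Total volume: dV/dt = Q_in − Q_out = -12.630 L/min, so V(t) = 728 − 12.630 t and V(31.5) = 330.15 L.
Solute balance: dm/dt = 0 − Q_out C = −Q_out m/V(t).
Separate: dm/m = −Q_out dt/V(t) ⇒ ln(m/m₀) = −(Q_out/(Q_in−Q_out)) ln(V/V₀).
m = m₀ (V₀/V)^(Q_out/(Q_in−Q_out)) = 79.0 × (728/330.15)^(-1.7102) = 20.432 g.

20.4 g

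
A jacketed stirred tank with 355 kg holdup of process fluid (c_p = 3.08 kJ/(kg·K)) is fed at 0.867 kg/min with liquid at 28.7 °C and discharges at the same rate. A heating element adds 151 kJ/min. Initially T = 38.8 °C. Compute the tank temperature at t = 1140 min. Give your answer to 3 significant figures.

82.4 °C

M c_p dT/dt = ṁ c_p (T_in − T) + Q̇.
τ = M/ṁ = 409.46 min; T_ss = T_in + Q̇/(ṁ c_p) = 28.7 + 151/(0.867·3.08) = 85.247 °C.
T approaches T_ss exponentially: T(t) = T_ss + (T₀ − T_ss) e^(−t/τ).
T(1140) = 85.247 + (-46.447)·e^(−1140/409.46) = 85.247 + (-46.447)·0.061780 = 82.377 °C.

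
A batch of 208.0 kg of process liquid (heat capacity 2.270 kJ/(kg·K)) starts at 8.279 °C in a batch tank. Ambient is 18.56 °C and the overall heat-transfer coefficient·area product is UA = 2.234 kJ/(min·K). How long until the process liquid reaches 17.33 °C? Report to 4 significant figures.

448.8 min

Lumped-capacitance energy balance: M c_p dT/dt = UA(T_amb − T).
τ = M c_p/UA = 211.352 min; T_ss = T_amb = 18.5600 °C.
T(t) = T_ss + (T₀ − T_ss)e^(−t/τ); set T = 17.33:
t = −τ ln[(T − T_ss)/(T₀ − T_ss)] = −211.352 · ln(0.119638) = 448.760 min.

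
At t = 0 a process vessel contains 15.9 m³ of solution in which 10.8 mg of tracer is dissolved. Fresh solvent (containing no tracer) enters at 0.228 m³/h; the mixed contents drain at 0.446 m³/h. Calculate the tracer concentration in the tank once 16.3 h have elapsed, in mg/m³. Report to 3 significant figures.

0.521 mg/m³

Let m(t) be the amount of tracer. Volume: V(t) = V₀ + (Q_in − Q_out) t = 15.9 − 0.21800 t; V(16.3) = 12.347 m³.
Solute balance: dm/dt = 0 − Q_out C = −Q_out m/V(t).
Separate: dm/m = −Q_out dt/V(t) ⇒ ln(m/m₀) = −(Q_out/(Q_in−Q_out)) ln(V/V₀).
m = m₀ (V₀/V)^(Q_out/(Q_in−Q_out)) = 10.8 × (15.9/12.347)^(-2.0459) = 6.4370 mg.
C = m/V = 6.4370/12.347 = 0.52136 mg/m³.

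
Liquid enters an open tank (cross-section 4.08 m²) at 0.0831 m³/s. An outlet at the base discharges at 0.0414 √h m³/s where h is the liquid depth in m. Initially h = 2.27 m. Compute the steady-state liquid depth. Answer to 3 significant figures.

4.03 m

Unsteady balance on liquid volume: A dh/dt = Q_in − 0.0414 √h. At steady state dh/dt = 0:
Q_in = 0.0414 √h_ss ⇒ √h_ss = 0.0831/0.0414 = 2.0072.
h_ss = 2.0072² = 4.0290 m. (Since h₀ = 2.27 m < h_ss, the level will rise toward this value.)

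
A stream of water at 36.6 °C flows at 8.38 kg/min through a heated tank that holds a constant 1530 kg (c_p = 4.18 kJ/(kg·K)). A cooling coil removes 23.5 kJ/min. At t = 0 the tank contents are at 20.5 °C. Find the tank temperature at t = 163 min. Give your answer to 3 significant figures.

29.6 °C

M c_p dT/dt = ṁ c_p (T_in − T) − Q̇.
Rearrange: dT/dt = (T_ss − T)/τ with τ = M/ṁ = 182.58 min and T_ss = T_in − Q̇/(ṁ c_p) = 35.929 °C.
Integrating: T(t) = T_ss + (T₀ − T_ss) e^(−t/τ).
T(163) = 35.929 + (-15.429)·e^(−163/182.58) = 35.929 + (-15.429)·0.40952 = 29.611 °C.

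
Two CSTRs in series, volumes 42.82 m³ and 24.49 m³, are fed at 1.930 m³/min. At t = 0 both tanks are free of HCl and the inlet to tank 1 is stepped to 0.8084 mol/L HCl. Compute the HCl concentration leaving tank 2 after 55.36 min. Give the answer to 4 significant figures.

0.6664 mol/L

Each tank obeys Vᵢ dCᵢ/dt = Q(Cᵢ₋₁ − Cᵢ), so τᵢ = Vᵢ/Q.
τ₁ = 42.82/1.930 = 22.1865 min; τ₂ = 24.49/1.930 = 12.6891 min.
Solving the cascade with C₁(0)=C₂(0)=0 gives C₂(t) = C_in[1 − (τ₁ e^(−t/τ₁) − τ₂ e^(−t/τ₂))/(τ₁ − τ₂)].
At t = 55.36: e^(−t/τ₁) = 0.0824793, e^(−t/τ₂) = 0.0127427.
C₂ = 0.8084·[1 − (22.1865·0.0824793 − 12.6891·0.0127427)/(9.49741)] = 0.8084·0.824348 = 0.666403 mol/L.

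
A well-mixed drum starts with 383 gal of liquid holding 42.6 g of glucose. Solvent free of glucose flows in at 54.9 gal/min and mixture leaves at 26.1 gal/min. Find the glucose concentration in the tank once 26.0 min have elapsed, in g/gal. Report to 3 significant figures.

0.0141 g/gal

Total volume: dV/dt = Q_in − Q_out = 28.800 gal/min, so V(t) = 383 + 28.800 t and V(26.0) = 1131.8 gal.
Species balance (pure solvent in): dm/dt = −Q_out · m/V(t).
dm/m = −Q_out dt/(V₀ + 28.800 t); integrating gives ln(m/m₀) = −(Q_out/(Q_in−Q_out)) ln(V/V₀).
m = m₀ (V₀/V)^(Q_out/(Q_in−Q_out)) = 42.6 × (383/1131.8)^(0.90625) = 15.957 g.
C = m/V = 15.957/1131.8 = 0.014099 g/gal.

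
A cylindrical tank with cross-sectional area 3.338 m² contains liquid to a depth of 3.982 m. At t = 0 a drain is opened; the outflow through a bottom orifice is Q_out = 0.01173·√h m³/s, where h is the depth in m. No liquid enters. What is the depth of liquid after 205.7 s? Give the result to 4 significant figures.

Unsteady balance on liquid volume: A dh/dt = −0.01173 √h.
∫ h^(−1/2) dh = −(0.01173/A) ∫ dt, giving 2√h = 2√h₀ − (0.01173/A) t.
√h = √3.982 − 0.01173·205.7/(2·3.338) = 1.99549 − 0.361423 = 1.63407.
h = 1.63407² = 2.67019 m.

2.670 m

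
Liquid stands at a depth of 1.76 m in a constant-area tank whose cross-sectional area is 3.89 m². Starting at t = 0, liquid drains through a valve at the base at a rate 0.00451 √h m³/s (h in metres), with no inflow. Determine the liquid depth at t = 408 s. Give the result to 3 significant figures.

1.19 m

With no inflow, A dh/dt = −0.00451 √h.
This is separable: 2 d(√h)/dt = −0.00451/A, so √h = √h₀ − (0.00451/(2A)) t.
√h = √1.76 − 0.00451·408/(2·3.89) = 1.3266 − 0.23651 = 1.0901.
h = 1.0901² = 1.1884 m.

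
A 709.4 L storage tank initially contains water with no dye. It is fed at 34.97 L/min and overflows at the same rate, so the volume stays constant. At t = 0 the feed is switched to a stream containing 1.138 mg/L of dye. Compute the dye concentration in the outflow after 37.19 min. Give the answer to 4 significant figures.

0.9560 mg/L

Unsteady species balance (constant V, well mixed): V dC/dt = Q(C_in − C).
Rewrite as dC/dt + C/τ = C_in/τ, τ = V/Q = 20.2860 min.
Integrating: C(t) = C_in + (C₀ − C_in) e^(−t/τ).
C(37.19) = 1.138 + (0 − 1.138)·e^(−37.19/20.2860) = 1.138 + (-1.13800)·0.159887 = 0.956049 mg/L.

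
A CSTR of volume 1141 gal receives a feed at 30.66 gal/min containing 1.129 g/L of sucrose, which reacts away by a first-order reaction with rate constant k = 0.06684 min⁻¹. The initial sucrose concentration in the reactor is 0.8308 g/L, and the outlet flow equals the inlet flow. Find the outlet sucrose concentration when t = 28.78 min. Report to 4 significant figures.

0.3579 g/L

Species balance: V dC/dt = Q C_in − Q C − k V C.
dC/dt = (Q/V) C_in − (Q/V + k) C; effective rate a = Q/V + k = 0.0268712 + 0.06684 = 0.0937112 min⁻¹.
C_ss = Q C_in/(Q + kV) = 0.323735 g/L; C(t) = C_ss + (C₀ − C_ss) e^(−a t).
C(28.78) = 0.323735 + (0.507065)·e^(−0.0937112·28.78) = 0.323735 + (0.507065)·0.0674069 = 0.357914 g/L.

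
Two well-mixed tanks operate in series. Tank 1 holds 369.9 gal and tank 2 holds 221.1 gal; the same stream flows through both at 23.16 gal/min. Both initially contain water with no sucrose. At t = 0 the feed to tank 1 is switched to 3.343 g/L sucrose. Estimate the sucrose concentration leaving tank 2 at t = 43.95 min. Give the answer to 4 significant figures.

Each tank obeys Vᵢ dCᵢ/dt = Q(Cᵢ₋₁ − Cᵢ), so τᵢ = Vᵢ/Q.
τ₁ = 369.9/23.16 = 15.9715 min; τ₂ = 221.1/23.16 = 9.54663 min.
Tank 1: C₁ = C_in(1 − e^(−t/τ₁)). Tank 2 (τ₁ ≠ τ₂): C₂ = C_in[1 − (τ₁ e^(−t/τ₁) − τ₂ e^(−t/τ₂))/(τ₁ − τ₂)].
At t = 43.95: e^(−t/τ₁) = 0.0638144, e^(−t/τ₂) = 0.0100145.
C₂ = 3.343·[1 − (15.9715·0.0638144 − 9.54663·0.0100145)/(6.42487)] = 3.343·0.856245 = 2.86243 g/L.

2.862 g/L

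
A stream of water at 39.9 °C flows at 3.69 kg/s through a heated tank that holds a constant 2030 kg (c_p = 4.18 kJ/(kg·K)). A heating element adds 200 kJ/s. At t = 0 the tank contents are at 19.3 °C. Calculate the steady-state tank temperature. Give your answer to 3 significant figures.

52.9 °C

First-law balance (no shaft work): M c_p dT/dt = ṁ c_p (T_in − T) + 200.
At steady state dT/dt = 0 ⇒ T_ss = T_in + Q̇/(ṁ c_p) = 39.9 + 200/(3.69·4.18) = 52.867 °C.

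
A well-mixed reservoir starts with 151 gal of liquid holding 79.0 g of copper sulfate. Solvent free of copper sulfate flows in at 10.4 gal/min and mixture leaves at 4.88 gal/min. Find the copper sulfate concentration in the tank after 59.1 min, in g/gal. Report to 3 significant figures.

0.0599 g/gal

Let m(t) be the amount of copper sulfate. Volume: V(t) = V₀ + (Q_in − Q_out) t = 151 + 5.5200 t; V(59.1) = 477.23 gal.
No copper sulfate enters, so dm/dt = −Q_out · (m/V).
dm/m = −Q_out dt/(V₀ + 5.5200 t); integrating gives ln(m/m₀) = −(Q_out/(Q_in−Q_out)) ln(V/V₀).
m = m₀ (V₀/V)^(Q_out/(Q_in−Q_out)) = 79.0 × (151/477.23)^(0.88406) = 28.564 g.
C = m/V = 28.564/477.23 = 0.059853 g/gal.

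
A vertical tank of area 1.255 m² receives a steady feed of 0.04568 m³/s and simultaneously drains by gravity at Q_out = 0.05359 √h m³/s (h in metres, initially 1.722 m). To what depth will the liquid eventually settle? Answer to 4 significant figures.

A dh/dt = Q_in − 0.05359 √h. Steady state requires inflow = outflow:
Q_in = 0.05359 √h_ss ⇒ √h_ss = 0.04568/0.05359 = 0.852398.
h_ss = 0.852398² = 0.726582 m. (Since h₀ = 1.722 m > h_ss, the level will fall toward this value.)

0.7266 m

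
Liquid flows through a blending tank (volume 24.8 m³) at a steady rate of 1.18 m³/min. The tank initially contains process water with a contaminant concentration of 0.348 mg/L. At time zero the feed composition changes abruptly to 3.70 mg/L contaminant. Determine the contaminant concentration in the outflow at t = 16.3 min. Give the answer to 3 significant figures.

Mass balance on the solute (V constant): V dC/dt = Q(C_in − C).
Time constant τ = V/Q = 24.8/1.18 = 21.017 min.
This is linear first-order; C(t) = C_in + (C₀ − C_in) e^(−t/τ).
C(16.3) = 3.70 + (0.348 − 3.70)·e^(−16.3/21.017) = 3.70 + (-3.3520)·0.46044 = 2.1566 mg/L.

2.16 mg/L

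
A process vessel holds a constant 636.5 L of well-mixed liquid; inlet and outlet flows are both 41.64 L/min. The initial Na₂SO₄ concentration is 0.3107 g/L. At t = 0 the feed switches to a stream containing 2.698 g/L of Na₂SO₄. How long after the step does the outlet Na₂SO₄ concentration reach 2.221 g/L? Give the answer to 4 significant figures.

24.62 min

Species balance: V dC/dt = Q(C_in − C) ⇒ τ = V/Q = 15.2858 min.
C(t) = C_in + (C₀ − C_in) e^(−t/τ). Set C = 2.221 and solve for t:
e^(−t/τ) = (C − C_in)/(C₀ − C_in) = (2.221 − 2.698)/(0.3107 − 2.698) = 0.199807
t = −τ ln(…) = 15.2858 × 1.61040 = 24.6163 min.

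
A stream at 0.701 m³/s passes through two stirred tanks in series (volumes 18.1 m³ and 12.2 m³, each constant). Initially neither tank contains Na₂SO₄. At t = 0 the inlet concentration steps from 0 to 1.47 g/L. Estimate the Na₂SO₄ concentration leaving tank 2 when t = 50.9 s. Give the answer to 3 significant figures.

Each tank obeys Vᵢ dCᵢ/dt = Q(Cᵢ₋₁ − Cᵢ), so τᵢ = Vᵢ/Q.
τ₁ = 18.1/0.701 = 25.820 s; τ₂ = 12.2/0.701 = 17.404 s.
Solving the cascade with C₁(0)=C₂(0)=0 gives C₂(t) = C_in[1 − (τ₁ e^(−t/τ₁) − τ₂ e^(−t/τ₂))/(τ₁ − τ₂)].
At t = 50.9: e^(−t/τ₁) = 0.13927, e^(−t/τ₂) = 0.053683.
C₂ = 1.47·[1 − (25.820·0.13927 − 17.404·0.053683)/(8.4165)] = 1.47·0.68374 = 1.0051 g/L.

1.01 g/L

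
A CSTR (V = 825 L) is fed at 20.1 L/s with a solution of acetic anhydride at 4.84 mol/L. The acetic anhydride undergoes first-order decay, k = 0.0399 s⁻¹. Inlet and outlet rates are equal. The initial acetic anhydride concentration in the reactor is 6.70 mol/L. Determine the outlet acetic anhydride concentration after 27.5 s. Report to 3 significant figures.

Accumulation = in − out − consumed: V dC/dt = Q C_in − Q C − k V C.
This is linear with rate a = Q/V + k = 0.064264 s⁻¹.
C_ss = Q C_in/(Q + kV) = 1.8349 mol/L; C(t) = C_ss + (C₀ − C_ss) e^(−a t).
C(27.5) = 1.8349 + (4.8651)·e^(−0.064264·27.5) = 1.8349 + (4.8651)·0.17080 = 2.6659 mol/L.

2.67 mol/L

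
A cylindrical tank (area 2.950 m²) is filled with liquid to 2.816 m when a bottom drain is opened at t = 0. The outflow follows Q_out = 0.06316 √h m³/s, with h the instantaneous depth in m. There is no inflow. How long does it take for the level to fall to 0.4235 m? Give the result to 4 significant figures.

95.97 s

Mass balance (ρ constant): A dh/dt = −0.06316 √h.
This is separable: 2 d(√h)/dt = −0.06316/A, so √h = √h₀ − (0.06316/(2A)) t.
t = 2A(√h₀ − √h)/0.06316 = 2·2.950·(√2.816 − √0.4235)/0.06316
  = 5.90000 × (1.67809 − 0.650769) / 0.06316 = 95.9661 s.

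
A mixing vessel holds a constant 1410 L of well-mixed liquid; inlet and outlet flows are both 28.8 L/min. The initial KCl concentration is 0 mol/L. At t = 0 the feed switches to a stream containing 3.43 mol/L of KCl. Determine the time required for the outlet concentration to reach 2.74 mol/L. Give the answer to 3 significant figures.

Mass balance on the solute (V constant): V dC/dt = Q(C_in − C), so τ = V/Q = 48.958 min.
C(t) = C_in + (C₀ − C_in) e^(−t/τ). Set C = 2.74 and solve for t:
e^(−t/τ) = (C − C_in)/(C₀ − C_in) = (2.74 − 3.43)/(0 − 3.43) = 0.20117
t = −τ ln(…) = 48.958 × 1.6036 = 78.511 min.

78.5 min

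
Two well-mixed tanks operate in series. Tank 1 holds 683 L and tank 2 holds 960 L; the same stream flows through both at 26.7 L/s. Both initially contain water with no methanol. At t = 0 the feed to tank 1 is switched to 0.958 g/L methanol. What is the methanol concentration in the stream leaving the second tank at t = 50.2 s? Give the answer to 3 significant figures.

0.468 g/L

Time constants: τᵢ = Vᵢ/Q for each well-mixed tank.
τ₁ = 683/26.7 = 25.581 s; τ₂ = 960/26.7 = 35.955 s.
Solving the cascade with C₁(0)=C₂(0)=0 gives C₂(t) = C_in[1 − (τ₁ e^(−t/τ₁) − τ₂ e^(−t/τ₂))/(τ₁ − τ₂)].
At t = 50.2: e^(−t/τ₁) = 0.14052, e^(−t/τ₂) = 0.24754.
C₂ = 0.958·[1 − (25.581·0.14052 − 35.955·0.24754)/(-10.375)] = 0.958·0.48858 = 0.46806 g/L.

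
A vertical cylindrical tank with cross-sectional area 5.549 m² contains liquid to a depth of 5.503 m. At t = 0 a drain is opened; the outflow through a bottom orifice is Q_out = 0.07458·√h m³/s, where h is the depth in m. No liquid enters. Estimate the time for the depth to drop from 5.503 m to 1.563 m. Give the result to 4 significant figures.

163.0 s

A dh/dt = −Q_out = −0.07458 √h.
This is separable: 2 d(√h)/dt = −0.07458/A, so √h = √h₀ − (0.07458/(2A)) t.
t = 2A(√h₀ − √h)/0.07458 = 2·5.549·(√5.503 − √1.563)/0.07458
  = 11.0980 × (2.34585 − 1.25020) / 0.07458 = 163.040 s.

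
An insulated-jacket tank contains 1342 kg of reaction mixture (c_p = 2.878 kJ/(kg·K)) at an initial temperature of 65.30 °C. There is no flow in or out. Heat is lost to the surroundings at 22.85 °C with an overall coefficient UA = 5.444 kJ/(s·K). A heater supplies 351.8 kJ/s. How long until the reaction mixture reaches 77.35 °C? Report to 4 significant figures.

556.3 s

M c_p dT/dt = −UA(T − T_amb) + Q̇.
τ = M c_p/UA = 709.456 s; T_ss = T_amb + Q̇/UA = 22.85 + 351.8/5.444 = 87.4716 °C.
T(t) = T_ss + (T₀ − T_ss)e^(−t/τ); set T = 77.35:
t = −τ ln[(T − T_ss)/(T₀ − T_ss)] = −709.456 · ln(0.456512) = 556.313 s.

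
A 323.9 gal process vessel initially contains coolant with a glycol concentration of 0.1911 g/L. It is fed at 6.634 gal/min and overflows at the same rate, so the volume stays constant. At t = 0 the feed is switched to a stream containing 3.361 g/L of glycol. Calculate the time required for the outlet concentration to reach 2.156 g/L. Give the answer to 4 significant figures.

47.22 min

Unsteady species balance (constant V, well mixed): V dC/dt = Q(C_in − C), so τ = V/Q = 48.8242 min.
C(t) = C_in + (C₀ − C_in) e^(−t/τ). Set C = 2.156 and solve for t:
e^(−t/τ) = (C − C_in)/(C₀ − C_in) = (2.156 − 3.361)/(0.1911 − 3.361) = 0.380138
t = −τ ln(…) = 48.8242 × 0.967220 = 47.2238 min.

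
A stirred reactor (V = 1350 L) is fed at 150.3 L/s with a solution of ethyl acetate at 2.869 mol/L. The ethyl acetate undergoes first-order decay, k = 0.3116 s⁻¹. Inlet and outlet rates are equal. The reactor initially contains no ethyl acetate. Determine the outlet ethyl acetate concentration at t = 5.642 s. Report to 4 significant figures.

0.6858 mol/L

V dC/dt = Q(C_in − C) − k V C.
dC/dt = (Q/V) C_in − (Q/V + k) C; effective rate a = Q/V + k = 0.111333 + 0.3116 = 0.422933 s⁻¹.
C_ss = Q C_in/(Q + kV) = 0.755238 mol/L; C(t) = C_ss + (C₀ − C_ss) e^(−a t).
C(5.642) = 0.755238 + (-0.755238)·e^(−0.422933·5.642) = 0.755238 + (-0.755238)·0.0919795 = 0.685772 mol/L.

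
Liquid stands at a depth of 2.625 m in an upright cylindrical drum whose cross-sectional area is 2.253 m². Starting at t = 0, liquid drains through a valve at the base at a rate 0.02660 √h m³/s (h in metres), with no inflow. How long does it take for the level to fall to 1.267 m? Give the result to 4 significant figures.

A dh/dt = −Q_out = −0.02660 √h.
This is separable: 2 d(√h)/dt = −0.02660/A, so √h = √h₀ − (0.02660/(2A)) t.
t = 2A(√h₀ − √h)/0.02660 = 2·2.253·(√2.625 − √1.267)/0.02660
  = 4.50600 × (1.62019 − 1.12561) / 0.02660 = 83.7801 s.

83.78 s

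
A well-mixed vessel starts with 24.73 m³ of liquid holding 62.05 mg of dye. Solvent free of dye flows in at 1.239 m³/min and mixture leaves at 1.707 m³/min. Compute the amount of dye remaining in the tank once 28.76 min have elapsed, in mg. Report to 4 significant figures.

Total volume: dV/dt = Q_in − Q_out = -0.468000 m³/min, so V(t) = 24.73 − 0.468000 t and V(28.76) = 11.2703 m³.
Species balance (pure solvent in): dm/dt = −Q_out · m/V(t).
Separate: dm/m = −Q_out dt/V(t) ⇒ ln(m/m₀) = −(Q_out/(Q_in−Q_out)) ln(V/V₀).
m = m₀ (V₀/V)^(Q_out/(Q_in−Q_out)) = 62.05 × (24.73/11.2703)^(-3.64744) = 3.53115 mg.

3.531 mg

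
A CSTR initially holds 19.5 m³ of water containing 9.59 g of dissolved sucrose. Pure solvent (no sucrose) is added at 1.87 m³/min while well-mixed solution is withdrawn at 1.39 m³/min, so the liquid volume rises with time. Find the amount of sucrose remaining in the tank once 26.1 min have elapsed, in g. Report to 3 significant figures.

Total volume: dV/dt = Q_in − Q_out = 0.48000 m³/min, so V(t) = 19.5 + 0.48000 t and V(26.1) = 32.028 m³.
No sucrose enters, so dm/dt = −Q_out · (m/V).
Separate: dm/m = −Q_out dt/V(t) ⇒ ln(m/m₀) = −(Q_out/(Q_in−Q_out)) ln(V/V₀).
m = m₀ (V₀/V)^(Q_out/(Q_in−Q_out)) = 9.59 × (19.5/32.028)^(2.8958) = 2.2792 g.

2.28 g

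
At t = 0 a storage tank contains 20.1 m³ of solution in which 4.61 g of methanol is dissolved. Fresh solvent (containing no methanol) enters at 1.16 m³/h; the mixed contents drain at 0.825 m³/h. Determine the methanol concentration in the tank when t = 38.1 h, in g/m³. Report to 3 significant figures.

Total volume: dV/dt = Q_in − Q_out = 0.33500 m³/h, so V(t) = 20.1 + 0.33500 t and V(38.1) = 32.864 m³.
Solute balance: dm/dt = 0 − Q_out C = −Q_out m/V(t).
dm/m = −Q_out dt/(V₀ + 0.33500 t); integrating gives ln(m/m₀) = −(Q_out/(Q_in−Q_out)) ln(V/V₀).
m = m₀ (V₀/V)^(Q_out/(Q_in−Q_out)) = 4.61 × (20.1/32.864)^(2.4627) = 1.3736 g.
C = m/V = 1.3736/32.864 = 0.041798 g/m³.

0.0418 g/m³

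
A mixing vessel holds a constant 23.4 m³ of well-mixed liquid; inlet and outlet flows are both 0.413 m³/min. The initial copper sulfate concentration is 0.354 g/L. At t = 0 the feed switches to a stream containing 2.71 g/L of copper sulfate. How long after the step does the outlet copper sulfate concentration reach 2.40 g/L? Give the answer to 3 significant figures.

Mass balance on the solute (V constant): V dC/dt = Q(C_in − C), so τ = V/Q = 56.659 min.
C(t) = C_in + (C₀ − C_in) e^(−t/τ). Set C = 2.40 and solve for t:
e^(−t/τ) = (C − C_in)/(C₀ − C_in) = (2.40 − 2.71)/(0.354 − 2.71) = 0.13158
t = −τ ln(…) = 56.659 × 2.0281 = 114.91 min.

115 min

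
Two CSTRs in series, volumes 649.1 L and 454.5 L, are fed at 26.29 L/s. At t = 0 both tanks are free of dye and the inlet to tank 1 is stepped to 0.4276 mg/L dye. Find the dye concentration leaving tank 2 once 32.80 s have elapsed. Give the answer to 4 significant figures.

0.1996 mg/L

Time constants: τᵢ = Vᵢ/Q for each well-mixed tank.
τ₁ = 649.1/26.29 = 24.6900 s; τ₂ = 454.5/26.29 = 17.2879 s.
Solving the cascade with C₁(0)=C₂(0)=0 gives C₂(t) = C_in[1 − (τ₁ e^(−t/τ₁) − τ₂ e^(−t/τ₂))/(τ₁ − τ₂)].
At t = 32.80: e^(−t/τ₁) = 0.264881, e^(−t/τ₂) = 0.149977.
C₂ = 0.4276·[1 − (24.6900·0.264881 − 17.2879·0.149977)/(7.40205)] = 0.4276·0.466752 = 0.199583 mg/L.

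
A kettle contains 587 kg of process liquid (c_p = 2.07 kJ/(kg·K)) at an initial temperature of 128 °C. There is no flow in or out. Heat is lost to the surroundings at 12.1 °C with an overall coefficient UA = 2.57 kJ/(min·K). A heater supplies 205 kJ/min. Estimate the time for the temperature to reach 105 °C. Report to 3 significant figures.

478 min

Lumped-capacitance energy balance: M c_p dT/dt = UA(T_amb − T) + Q̇.
τ = M c_p/UA = 472.80 min; T_ss = T_amb + Q̇/UA = 12.1 + 205/2.57 = 91.867 °C.
T(t) = T_ss + (T₀ − T_ss)e^(−t/τ); set T = 105:
t = −τ ln[(T − T_ss)/(T₀ − T_ss)] = −472.80 · ln(0.36347) = 478.50 min.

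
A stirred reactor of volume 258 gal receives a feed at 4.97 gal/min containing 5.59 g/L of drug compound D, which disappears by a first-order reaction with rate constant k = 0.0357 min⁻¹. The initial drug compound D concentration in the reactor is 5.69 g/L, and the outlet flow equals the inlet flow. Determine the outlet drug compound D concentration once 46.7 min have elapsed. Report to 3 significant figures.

Species balance: V dC/dt = Q C_in − Q C − k V C.
dC/dt = (Q/V) C_in − (Q/V + k) C; effective rate a = Q/V + k = 0.019264 + 0.0357 = 0.054964 min⁻¹.
C_ss = Q C_in/(Q + kV) = 1.9592 g/L; C(t) = C_ss + (C₀ − C_ss) e^(−a t).
C(46.7) = 1.9592 + (3.7308)·e^(−0.054964·46.7) = 1.9592 + (3.7308)·0.076781 = 2.2456 g/L.

2.25 g/L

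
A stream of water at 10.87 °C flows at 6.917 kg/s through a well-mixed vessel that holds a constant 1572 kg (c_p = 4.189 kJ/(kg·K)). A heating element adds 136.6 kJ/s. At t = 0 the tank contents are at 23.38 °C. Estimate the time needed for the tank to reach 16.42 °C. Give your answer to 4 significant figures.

Energy balance: M c_p dT/dt = ṁ c_p (T_in − T) + 136.6.
τ = M/ṁ = 227.266 s; T_ss = T_in + Q̇/(ṁ c_p) = 15.5844 °C.
T(t) = T_ss + (T₀ − T_ss) e^(−t/τ). Set T = 16.42:
e^(−t/τ) = (16.42 − 15.5844)/(23.38 − 15.5844) = 0.107193
t = −227.266 · ln(0.107193) = 507.513 s.

507.5 s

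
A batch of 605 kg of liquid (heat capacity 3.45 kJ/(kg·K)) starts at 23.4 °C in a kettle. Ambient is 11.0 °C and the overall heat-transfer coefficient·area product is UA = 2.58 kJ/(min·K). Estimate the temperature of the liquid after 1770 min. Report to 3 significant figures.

12.4 °C

M c_p dT/dt = −UA(T − T_amb).
dT/dt = (T_ss − T)/τ with T_ss = T_amb = 11.000 °C, τ = M c_p/UA = 605·3.45/2.58 = 809.01 min.
Solution: T(t) = T_ss + (T₀ − T_ss) e^(−t/τ).
T(1770) = 11.000 + (12.400)·0.11216 = 12.391 °C.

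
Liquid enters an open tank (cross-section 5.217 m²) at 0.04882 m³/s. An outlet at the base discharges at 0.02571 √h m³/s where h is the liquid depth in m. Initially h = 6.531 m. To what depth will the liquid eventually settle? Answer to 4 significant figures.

Level balance: A dh/dt = 0.04882 − 0.02571 √h. Setting dh/dt = 0:
Q_in = 0.02571 √h_ss ⇒ √h_ss = 0.04882/0.02571 = 1.89887.
h_ss = 1.89887² = 3.60572 m. (Since h₀ = 6.531 m > h_ss, the level will fall toward this value.)

3.606 m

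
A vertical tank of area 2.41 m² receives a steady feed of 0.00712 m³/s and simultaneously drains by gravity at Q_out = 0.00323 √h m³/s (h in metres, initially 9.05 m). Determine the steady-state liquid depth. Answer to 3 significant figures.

4.86 m

Mass balance (ρ constant): A dh/dt = Q_in − 0.00323 √h. At steady state dh/dt = 0:
Q_in = 0.00323 √h_ss ⇒ √h_ss = 0.00712/0.00323 = 2.2043.
h_ss = 2.2043² = 4.8591 m. (Since h₀ = 9.05 m > h_ss, the level will fall toward this value.)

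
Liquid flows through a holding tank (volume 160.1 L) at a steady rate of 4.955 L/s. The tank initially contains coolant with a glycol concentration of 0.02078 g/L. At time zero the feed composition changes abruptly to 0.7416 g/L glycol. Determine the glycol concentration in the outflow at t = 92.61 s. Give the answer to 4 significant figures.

0.7006 g/L

Mass balance on the solute (V constant): V dC/dt = Q(C_in − C).
Time constant τ = V/Q = 160.1/4.955 = 32.3108 s.
Solution: C(t) = C_in + (C₀ − C_in) e^(−t/τ).
C(92.61) = 0.7416 + (0.02078 − 0.7416)·e^(−92.61/32.3108) = 0.7416 + (-0.720820)·0.0569134 = 0.700576 g/L.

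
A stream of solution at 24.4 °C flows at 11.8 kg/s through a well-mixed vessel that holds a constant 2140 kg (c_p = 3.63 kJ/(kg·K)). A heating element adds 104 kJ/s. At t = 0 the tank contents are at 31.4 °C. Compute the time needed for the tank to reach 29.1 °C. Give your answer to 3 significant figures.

Energy balance: M c_p dT/dt = ṁ c_p (T_in − T) + 104.
τ = M/ṁ = 181.36 s; T_ss = T_in + Q̇/(ṁ c_p) = 26.828 °C.
T(t) = T_ss + (T₀ − T_ss) e^(−t/τ). Set T = 29.1:
e^(−t/τ) = (29.1 − 26.828)/(31.4 − 26.828) = 0.49694
t = −181.36 · ln(0.49694) = 126.82 s.

127 s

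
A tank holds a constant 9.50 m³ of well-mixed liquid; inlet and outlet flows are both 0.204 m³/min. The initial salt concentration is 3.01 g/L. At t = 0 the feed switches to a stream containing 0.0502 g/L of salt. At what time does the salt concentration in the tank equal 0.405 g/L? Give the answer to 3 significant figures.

98.8 min

Species balance: V dC/dt = Q(C_in − C) ⇒ τ = V/Q = 46.569 min.
C(t) = C_in + (C₀ − C_in) e^(−t/τ). Set C = 0.405 and solve for t:
e^(−t/τ) = (C − C_in)/(C₀ − C_in) = (0.405 − 0.0502)/(3.01 − 0.0502) = 0.11987
t = −τ ln(…) = 46.569 × 2.1213 = 98.787 min.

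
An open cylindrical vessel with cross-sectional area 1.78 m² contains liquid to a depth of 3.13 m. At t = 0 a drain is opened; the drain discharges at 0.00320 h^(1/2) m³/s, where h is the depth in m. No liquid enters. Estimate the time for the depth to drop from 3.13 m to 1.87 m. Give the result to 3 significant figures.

447 s

Mass balance (ρ constant): A dh/dt = −0.00320 √h.
∫ h^(−1/2) dh = −(0.00320/A) ∫ dt, giving 2√h = 2√h₀ − (0.00320/A) t.
t = 2A(√h₀ − √h)/0.00320 = 2·1.78·(√3.13 − √1.87)/0.00320
  = 3.5600 × (1.7692 − 1.3675) / 0.00320 = 446.89 s.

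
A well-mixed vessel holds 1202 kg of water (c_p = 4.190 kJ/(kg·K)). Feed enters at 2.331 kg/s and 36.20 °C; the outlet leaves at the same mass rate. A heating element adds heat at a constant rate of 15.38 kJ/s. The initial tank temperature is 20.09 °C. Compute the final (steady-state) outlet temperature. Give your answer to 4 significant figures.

37.77 °C

First-law balance (no shaft work): M c_p dT/dt = ṁ c_p (T_in − T) + 15.38.
At steady state dT/dt = 0 ⇒ T_ss = T_in + Q̇/(ṁ c_p) = 36.20 + 15.38/(2.331·4.190) = 37.7747 °C.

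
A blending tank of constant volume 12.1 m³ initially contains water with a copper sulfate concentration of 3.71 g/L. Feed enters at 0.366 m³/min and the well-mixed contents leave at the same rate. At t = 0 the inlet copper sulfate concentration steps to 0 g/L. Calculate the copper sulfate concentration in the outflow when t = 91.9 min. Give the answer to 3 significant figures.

0.230 g/L

Accumulation = in − out for the solute gives V dC/dt = Q(C_in − C).
Rewrite as dC/dt + C/τ = C_in/τ, τ = V/Q = 33.060 min.
This is linear first-order; C(t) = C_in + (C₀ − C_in) e^(−t/τ).
C(91.9) = 0 + (3.71 − 0)·e^(−91.9/33.060) = 0 + (3.7100)·0.062052 = 0.23021 g/L.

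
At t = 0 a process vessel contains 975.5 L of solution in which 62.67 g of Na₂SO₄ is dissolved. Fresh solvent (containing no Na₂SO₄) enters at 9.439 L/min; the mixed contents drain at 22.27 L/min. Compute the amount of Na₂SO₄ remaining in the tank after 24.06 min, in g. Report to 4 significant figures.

Let m(t) be the amount of Na₂SO₄. Volume: V(t) = V₀ + (Q_in − Q_out) t = 975.5 − 12.8310 t; V(24.06) = 666.786 L.
Species balance (pure solvent in): dm/dt = −Q_out · m/V(t).
Separate: dm/m = −Q_out dt/V(t) ⇒ ln(m/m₀) = −(Q_out/(Q_in−Q_out)) ln(V/V₀).
m = m₀ (V₀/V)^(Q_out/(Q_in−Q_out)) = 62.67 × (975.5/666.786)^(-1.73564) = 32.3788 g.

32.38 g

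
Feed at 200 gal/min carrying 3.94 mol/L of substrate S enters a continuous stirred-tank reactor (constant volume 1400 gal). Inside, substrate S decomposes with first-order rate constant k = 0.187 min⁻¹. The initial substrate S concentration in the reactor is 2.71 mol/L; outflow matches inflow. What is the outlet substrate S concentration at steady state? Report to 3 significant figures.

1.71 mol/L

Accumulation = in − out − consumed: V dC/dt = Q C_in − Q C − k V C.
At steady state: 0 = Q C_in − (Q + kV) C_ss, so C_ss = Q C_in/(Q + kV).
C_ss = 200·3.94/(200 + 0.187·1400) = 788.00/461.80 = 1.7064 mol/L.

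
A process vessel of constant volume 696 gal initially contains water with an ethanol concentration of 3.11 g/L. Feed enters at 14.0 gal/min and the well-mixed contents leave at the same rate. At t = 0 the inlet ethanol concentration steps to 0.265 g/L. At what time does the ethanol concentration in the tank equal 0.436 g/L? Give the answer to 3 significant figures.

140 min

Species balance on the tank: V dC/dt = Q(C_in − C), so τ = V/Q = 49.714 min.
C(t) = C_in + (C₀ − C_in) e^(−t/τ). Set C = 0.436 and solve for t:
e^(−t/τ) = (C − C_in)/(C₀ − C_in) = (0.436 − 0.265)/(3.11 − 0.265) = 0.060105
t = −τ ln(…) = 49.714 × 2.8117 = 139.78 min.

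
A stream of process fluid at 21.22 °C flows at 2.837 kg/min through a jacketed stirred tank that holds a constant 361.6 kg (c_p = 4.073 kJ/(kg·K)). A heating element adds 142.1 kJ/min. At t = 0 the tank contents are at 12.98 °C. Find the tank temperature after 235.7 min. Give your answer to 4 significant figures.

M c_p dT/dt = ṁ c_p (T_in − T) + Q̇.
Rearrange: dT/dt = (T_ss − T)/τ with τ = M/ṁ = 127.459 min and T_ss = T_in + Q̇/(ṁ c_p) = 33.5176 °C.
This is linear first-order; T(t) = T_ss + (T₀ − T_ss) e^(−t/τ).
T(235.7) = 33.5176 + (-20.5376)·e^(−235.7/127.459) = 33.5176 + (-20.5376)·0.157359 = 30.2858 °C.

30.29 °C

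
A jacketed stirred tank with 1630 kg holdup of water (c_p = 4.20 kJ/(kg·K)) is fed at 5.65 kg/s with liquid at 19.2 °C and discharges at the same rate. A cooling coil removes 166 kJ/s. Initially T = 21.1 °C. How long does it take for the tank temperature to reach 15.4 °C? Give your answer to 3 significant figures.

295 s

Unsteady energy balance on the tank contents: M c_p dT/dt = ṁ c_p (T_in − T) − 166.
τ = M/ṁ = 288.50 s; T_ss = T_in − Q̇/(ṁ c_p) = 12.205 °C.
T(t) = T_ss + (T₀ − T_ss) e^(−t/τ). Set T = 15.4:
e^(−t/τ) = (15.4 − 12.205)/(21.1 − 12.205) = 0.35922
t = −288.50 · ln(0.35922) = 295.37 s.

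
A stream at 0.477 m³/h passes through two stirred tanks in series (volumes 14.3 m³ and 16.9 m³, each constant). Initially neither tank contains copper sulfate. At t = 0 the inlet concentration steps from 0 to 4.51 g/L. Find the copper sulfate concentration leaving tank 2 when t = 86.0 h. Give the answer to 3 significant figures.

3.33 g/L

Species balance on tank i: dCᵢ/dt = (Cᵢ₋₁ − Cᵢ)/τᵢ with τᵢ = Vᵢ/Q.
τ₁ = 14.3/0.477 = 29.979 h; τ₂ = 16.9/0.477 = 35.430 h.
Tank 1: C₁ = C_in(1 − e^(−t/τ₁)). Tank 2 (τ₁ ≠ τ₂): C₂ = C_in[1 − (τ₁ e^(−t/τ₁) − τ₂ e^(−t/τ₂))/(τ₁ − τ₂)].
At t = 86.0: e^(−t/τ₁) = 0.056774, e^(−t/τ₂) = 0.088272.
C₂ = 4.51·[1 − (29.979·0.056774 − 35.430·0.088272)/(-5.4507)] = 4.51·0.73849 = 3.3306 g/L.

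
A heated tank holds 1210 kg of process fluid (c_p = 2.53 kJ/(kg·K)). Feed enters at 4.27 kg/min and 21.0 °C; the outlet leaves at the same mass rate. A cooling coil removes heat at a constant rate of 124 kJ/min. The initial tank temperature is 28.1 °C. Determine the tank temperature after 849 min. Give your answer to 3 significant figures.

10.5 °C

M c_p dT/dt = ṁ c_p (T_in − T) − Q̇.
Rearrange: dT/dt = (T_ss − T)/τ with τ = M/ṁ = 283.37 min and T_ss = T_in − Q̇/(ṁ c_p) = 9.5218 °C.
Integrating: T(t) = T_ss + (T₀ − T_ss) e^(−t/τ).
T(849) = 9.5218 + (18.578)·e^(−849/283.37) = 9.5218 + (18.578)·0.049984 = 10.450 °C.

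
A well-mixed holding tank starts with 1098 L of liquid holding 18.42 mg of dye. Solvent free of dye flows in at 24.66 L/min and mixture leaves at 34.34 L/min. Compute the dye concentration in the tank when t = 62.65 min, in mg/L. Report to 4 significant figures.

Total volume: dV/dt = Q_in − Q_out = -9.68000 L/min, so V(t) = 1098 − 9.68000 t and V(62.65) = 491.548 L.
Solute balance: dm/dt = 0 − Q_out C = −Q_out m/V(t).
Separate: dm/m = −Q_out dt/V(t) ⇒ ln(m/m₀) = −(Q_out/(Q_in−Q_out)) ln(V/V₀).
m = m₀ (V₀/V)^(Q_out/(Q_in−Q_out)) = 18.42 × (1098/491.548)^(-3.54752) = 1.06433 mg.
C = m/V = 1.06433/491.548 = 0.00216526 mg/L.

0.002165 mg/L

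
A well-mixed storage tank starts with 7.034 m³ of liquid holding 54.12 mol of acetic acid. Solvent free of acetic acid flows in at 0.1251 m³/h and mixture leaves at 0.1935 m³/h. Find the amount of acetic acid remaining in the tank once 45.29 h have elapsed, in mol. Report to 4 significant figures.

Total volume: dV/dt = Q_in − Q_out = -0.0684000 m³/h, so V(t) = 7.034 − 0.0684000 t and V(45.29) = 3.93616 m³.
Solute balance: dm/dt = 0 − Q_out C = −Q_out m/V(t).
dm/m = −Q_out dt/(V₀ − 0.0684000 t); integrating gives ln(m/m₀) = −(Q_out/(Q_in−Q_out)) ln(V/V₀).
m = m₀ (V₀/V)^(Q_out/(Q_in−Q_out)) = 54.12 × (7.034/3.93616)^(-2.82895) = 10.4736 mol.

10.47 mol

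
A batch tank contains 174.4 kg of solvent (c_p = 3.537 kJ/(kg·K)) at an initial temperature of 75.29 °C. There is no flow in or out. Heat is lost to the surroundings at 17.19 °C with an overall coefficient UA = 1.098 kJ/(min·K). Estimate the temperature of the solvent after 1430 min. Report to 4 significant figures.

21.75 °C

M c_p dT/dt = −UA(T − T_amb).
dT/dt = (T_ss − T)/τ with T_ss = T_amb = 17.1900 °C, τ = M c_p/UA = 174.4·3.537/1.098 = 561.797 min.
This is linear first-order; T(t) = T_ss + (T₀ − T_ss) e^(−t/τ).
T(1430) = 17.1900 + (58.1000)·0.0784413 = 21.7474 °C.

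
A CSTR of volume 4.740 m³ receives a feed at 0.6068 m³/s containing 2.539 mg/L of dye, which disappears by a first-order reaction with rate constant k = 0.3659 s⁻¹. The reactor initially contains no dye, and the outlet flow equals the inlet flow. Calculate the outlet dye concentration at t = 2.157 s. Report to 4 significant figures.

0.4313 mg/L

Species balance: V dC/dt = Q C_in − Q C − k V C.
This is linear with rate a = Q/V + k = 0.493917 s⁻¹.
C_ss = Q C_in/(Q + kV) = 0.658076 mg/L; C(t) = C_ss + (C₀ − C_ss) e^(−a t).
C(2.157) = 0.658076 + (-0.658076)·e^(−0.493917·2.157) = 0.658076 + (-0.658076)·0.344597 = 0.431305 mg/L.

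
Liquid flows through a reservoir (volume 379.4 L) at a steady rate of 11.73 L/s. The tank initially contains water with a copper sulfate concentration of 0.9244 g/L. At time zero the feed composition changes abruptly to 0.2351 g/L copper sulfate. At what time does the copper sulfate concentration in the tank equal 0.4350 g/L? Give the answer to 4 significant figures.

40.04 s

Species balance: V dC/dt = Q(C_in − C) ⇒ τ = V/Q = 32.3444 s.
C(t) = C_in + (C₀ − C_in) e^(−t/τ). Set C = 0.4350 and solve for t:
e^(−t/τ) = (C − C_in)/(C₀ − C_in) = (0.4350 − 0.2351)/(0.9244 − 0.2351) = 0.290004
t = −τ ln(…) = 32.3444 × 1.23786 = 40.0378 s.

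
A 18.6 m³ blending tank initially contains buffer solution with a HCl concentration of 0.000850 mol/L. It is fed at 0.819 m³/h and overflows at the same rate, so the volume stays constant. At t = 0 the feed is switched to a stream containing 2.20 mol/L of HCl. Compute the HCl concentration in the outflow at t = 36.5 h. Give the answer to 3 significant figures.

Transient balance on the dissolved component: V dC/dt = Q(C_in − C).
Rewrite as dC/dt + C/τ = C_in/τ, τ = V/Q = 22.711 h.
This is linear first-order; C(t) = C_in + (C₀ − C_in) e^(−t/τ).
C(36.5) = 2.20 + (0.000850 − 2.20)·e^(−36.5/22.711) = 2.20 + (-2.1992)·0.20045 = 1.7592 mol/L.

1.76 mol/L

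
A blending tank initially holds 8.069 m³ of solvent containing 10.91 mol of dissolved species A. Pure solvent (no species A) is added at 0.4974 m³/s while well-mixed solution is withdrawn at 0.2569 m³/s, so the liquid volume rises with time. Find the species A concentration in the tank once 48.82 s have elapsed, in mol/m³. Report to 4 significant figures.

Total volume: dV/dt = Q_in − Q_out = 0.240500 m³/s, so V(t) = 8.069 + 0.240500 t and V(48.82) = 19.8102 m³.
Species balance (pure solvent in): dm/dt = −Q_out · m/V(t).
dm/m = −Q_out dt/(V₀ + 0.240500 t); integrating gives ln(m/m₀) = −(Q_out/(Q_in−Q_out)) ln(V/V₀).
m = m₀ (V₀/V)^(Q_out/(Q_in−Q_out)) = 10.91 × (8.069/19.8102)^(1.06819) = 4.17981 mol.
C = m/V = 4.17981/19.8102 = 0.210992 mol/m³.

0.2110 mol/m³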